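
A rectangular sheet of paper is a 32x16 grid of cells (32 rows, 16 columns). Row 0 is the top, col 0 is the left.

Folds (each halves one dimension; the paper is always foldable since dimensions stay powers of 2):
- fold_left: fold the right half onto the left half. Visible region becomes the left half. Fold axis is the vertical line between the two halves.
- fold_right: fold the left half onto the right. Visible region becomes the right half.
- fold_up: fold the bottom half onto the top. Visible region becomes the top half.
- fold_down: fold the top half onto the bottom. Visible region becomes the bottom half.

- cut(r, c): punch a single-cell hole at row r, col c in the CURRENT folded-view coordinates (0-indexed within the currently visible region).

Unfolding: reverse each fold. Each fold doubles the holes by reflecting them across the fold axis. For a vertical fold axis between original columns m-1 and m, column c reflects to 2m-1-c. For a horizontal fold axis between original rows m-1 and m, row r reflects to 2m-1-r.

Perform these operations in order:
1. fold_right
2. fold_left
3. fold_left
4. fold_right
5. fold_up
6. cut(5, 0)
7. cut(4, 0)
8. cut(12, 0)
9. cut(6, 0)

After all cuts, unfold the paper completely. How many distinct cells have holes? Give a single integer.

Op 1 fold_right: fold axis v@8; visible region now rows[0,32) x cols[8,16) = 32x8
Op 2 fold_left: fold axis v@12; visible region now rows[0,32) x cols[8,12) = 32x4
Op 3 fold_left: fold axis v@10; visible region now rows[0,32) x cols[8,10) = 32x2
Op 4 fold_right: fold axis v@9; visible region now rows[0,32) x cols[9,10) = 32x1
Op 5 fold_up: fold axis h@16; visible region now rows[0,16) x cols[9,10) = 16x1
Op 6 cut(5, 0): punch at orig (5,9); cuts so far [(5, 9)]; region rows[0,16) x cols[9,10) = 16x1
Op 7 cut(4, 0): punch at orig (4,9); cuts so far [(4, 9), (5, 9)]; region rows[0,16) x cols[9,10) = 16x1
Op 8 cut(12, 0): punch at orig (12,9); cuts so far [(4, 9), (5, 9), (12, 9)]; region rows[0,16) x cols[9,10) = 16x1
Op 9 cut(6, 0): punch at orig (6,9); cuts so far [(4, 9), (5, 9), (6, 9), (12, 9)]; region rows[0,16) x cols[9,10) = 16x1
Unfold 1 (reflect across h@16): 8 holes -> [(4, 9), (5, 9), (6, 9), (12, 9), (19, 9), (25, 9), (26, 9), (27, 9)]
Unfold 2 (reflect across v@9): 16 holes -> [(4, 8), (4, 9), (5, 8), (5, 9), (6, 8), (6, 9), (12, 8), (12, 9), (19, 8), (19, 9), (25, 8), (25, 9), (26, 8), (26, 9), (27, 8), (27, 9)]
Unfold 3 (reflect across v@10): 32 holes -> [(4, 8), (4, 9), (4, 10), (4, 11), (5, 8), (5, 9), (5, 10), (5, 11), (6, 8), (6, 9), (6, 10), (6, 11), (12, 8), (12, 9), (12, 10), (12, 11), (19, 8), (19, 9), (19, 10), (19, 11), (25, 8), (25, 9), (25, 10), (25, 11), (26, 8), (26, 9), (26, 10), (26, 11), (27, 8), (27, 9), (27, 10), (27, 11)]
Unfold 4 (reflect across v@12): 64 holes -> [(4, 8), (4, 9), (4, 10), (4, 11), (4, 12), (4, 13), (4, 14), (4, 15), (5, 8), (5, 9), (5, 10), (5, 11), (5, 12), (5, 13), (5, 14), (5, 15), (6, 8), (6, 9), (6, 10), (6, 11), (6, 12), (6, 13), (6, 14), (6, 15), (12, 8), (12, 9), (12, 10), (12, 11), (12, 12), (12, 13), (12, 14), (12, 15), (19, 8), (19, 9), (19, 10), (19, 11), (19, 12), (19, 13), (19, 14), (19, 15), (25, 8), (25, 9), (25, 10), (25, 11), (25, 12), (25, 13), (25, 14), (25, 15), (26, 8), (26, 9), (26, 10), (26, 11), (26, 12), (26, 13), (26, 14), (26, 15), (27, 8), (27, 9), (27, 10), (27, 11), (27, 12), (27, 13), (27, 14), (27, 15)]
Unfold 5 (reflect across v@8): 128 holes -> [(4, 0), (4, 1), (4, 2), (4, 3), (4, 4), (4, 5), (4, 6), (4, 7), (4, 8), (4, 9), (4, 10), (4, 11), (4, 12), (4, 13), (4, 14), (4, 15), (5, 0), (5, 1), (5, 2), (5, 3), (5, 4), (5, 5), (5, 6), (5, 7), (5, 8), (5, 9), (5, 10), (5, 11), (5, 12), (5, 13), (5, 14), (5, 15), (6, 0), (6, 1), (6, 2), (6, 3), (6, 4), (6, 5), (6, 6), (6, 7), (6, 8), (6, 9), (6, 10), (6, 11), (6, 12), (6, 13), (6, 14), (6, 15), (12, 0), (12, 1), (12, 2), (12, 3), (12, 4), (12, 5), (12, 6), (12, 7), (12, 8), (12, 9), (12, 10), (12, 11), (12, 12), (12, 13), (12, 14), (12, 15), (19, 0), (19, 1), (19, 2), (19, 3), (19, 4), (19, 5), (19, 6), (19, 7), (19, 8), (19, 9), (19, 10), (19, 11), (19, 12), (19, 13), (19, 14), (19, 15), (25, 0), (25, 1), (25, 2), (25, 3), (25, 4), (25, 5), (25, 6), (25, 7), (25, 8), (25, 9), (25, 10), (25, 11), (25, 12), (25, 13), (25, 14), (25, 15), (26, 0), (26, 1), (26, 2), (26, 3), (26, 4), (26, 5), (26, 6), (26, 7), (26, 8), (26, 9), (26, 10), (26, 11), (26, 12), (26, 13), (26, 14), (26, 15), (27, 0), (27, 1), (27, 2), (27, 3), (27, 4), (27, 5), (27, 6), (27, 7), (27, 8), (27, 9), (27, 10), (27, 11), (27, 12), (27, 13), (27, 14), (27, 15)]

Answer: 128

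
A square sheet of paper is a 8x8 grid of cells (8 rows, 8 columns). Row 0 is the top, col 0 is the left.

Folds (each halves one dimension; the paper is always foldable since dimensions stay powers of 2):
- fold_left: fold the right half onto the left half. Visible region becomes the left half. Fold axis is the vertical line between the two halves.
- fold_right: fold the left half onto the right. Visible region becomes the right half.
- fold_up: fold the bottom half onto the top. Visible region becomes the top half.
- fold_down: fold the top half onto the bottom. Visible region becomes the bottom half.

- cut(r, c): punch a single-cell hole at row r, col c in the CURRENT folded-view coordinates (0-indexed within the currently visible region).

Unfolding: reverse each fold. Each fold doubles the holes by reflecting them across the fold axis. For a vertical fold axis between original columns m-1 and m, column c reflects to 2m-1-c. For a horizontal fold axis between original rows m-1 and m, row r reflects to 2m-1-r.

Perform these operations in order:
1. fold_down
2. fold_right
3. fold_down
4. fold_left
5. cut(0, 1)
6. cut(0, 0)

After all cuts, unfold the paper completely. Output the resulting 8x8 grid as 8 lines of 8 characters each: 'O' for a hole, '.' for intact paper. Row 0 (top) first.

Op 1 fold_down: fold axis h@4; visible region now rows[4,8) x cols[0,8) = 4x8
Op 2 fold_right: fold axis v@4; visible region now rows[4,8) x cols[4,8) = 4x4
Op 3 fold_down: fold axis h@6; visible region now rows[6,8) x cols[4,8) = 2x4
Op 4 fold_left: fold axis v@6; visible region now rows[6,8) x cols[4,6) = 2x2
Op 5 cut(0, 1): punch at orig (6,5); cuts so far [(6, 5)]; region rows[6,8) x cols[4,6) = 2x2
Op 6 cut(0, 0): punch at orig (6,4); cuts so far [(6, 4), (6, 5)]; region rows[6,8) x cols[4,6) = 2x2
Unfold 1 (reflect across v@6): 4 holes -> [(6, 4), (6, 5), (6, 6), (6, 7)]
Unfold 2 (reflect across h@6): 8 holes -> [(5, 4), (5, 5), (5, 6), (5, 7), (6, 4), (6, 5), (6, 6), (6, 7)]
Unfold 3 (reflect across v@4): 16 holes -> [(5, 0), (5, 1), (5, 2), (5, 3), (5, 4), (5, 5), (5, 6), (5, 7), (6, 0), (6, 1), (6, 2), (6, 3), (6, 4), (6, 5), (6, 6), (6, 7)]
Unfold 4 (reflect across h@4): 32 holes -> [(1, 0), (1, 1), (1, 2), (1, 3), (1, 4), (1, 5), (1, 6), (1, 7), (2, 0), (2, 1), (2, 2), (2, 3), (2, 4), (2, 5), (2, 6), (2, 7), (5, 0), (5, 1), (5, 2), (5, 3), (5, 4), (5, 5), (5, 6), (5, 7), (6, 0), (6, 1), (6, 2), (6, 3), (6, 4), (6, 5), (6, 6), (6, 7)]

Answer: ........
OOOOOOOO
OOOOOOOO
........
........
OOOOOOOO
OOOOOOOO
........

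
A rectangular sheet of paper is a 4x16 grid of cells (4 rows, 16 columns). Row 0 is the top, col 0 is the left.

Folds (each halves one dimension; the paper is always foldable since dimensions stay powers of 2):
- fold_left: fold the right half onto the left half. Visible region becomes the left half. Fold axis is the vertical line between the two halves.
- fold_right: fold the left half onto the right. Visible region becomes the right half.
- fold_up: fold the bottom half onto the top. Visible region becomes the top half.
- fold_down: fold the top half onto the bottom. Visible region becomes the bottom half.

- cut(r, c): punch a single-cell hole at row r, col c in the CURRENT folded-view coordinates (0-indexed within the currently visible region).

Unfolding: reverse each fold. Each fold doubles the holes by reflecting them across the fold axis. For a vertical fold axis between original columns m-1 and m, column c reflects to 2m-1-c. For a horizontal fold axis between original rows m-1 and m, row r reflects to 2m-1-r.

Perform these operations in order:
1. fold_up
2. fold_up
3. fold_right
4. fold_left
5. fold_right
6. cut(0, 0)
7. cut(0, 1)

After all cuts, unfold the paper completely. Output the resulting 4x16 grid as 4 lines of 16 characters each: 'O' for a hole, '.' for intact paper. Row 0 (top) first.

Op 1 fold_up: fold axis h@2; visible region now rows[0,2) x cols[0,16) = 2x16
Op 2 fold_up: fold axis h@1; visible region now rows[0,1) x cols[0,16) = 1x16
Op 3 fold_right: fold axis v@8; visible region now rows[0,1) x cols[8,16) = 1x8
Op 4 fold_left: fold axis v@12; visible region now rows[0,1) x cols[8,12) = 1x4
Op 5 fold_right: fold axis v@10; visible region now rows[0,1) x cols[10,12) = 1x2
Op 6 cut(0, 0): punch at orig (0,10); cuts so far [(0, 10)]; region rows[0,1) x cols[10,12) = 1x2
Op 7 cut(0, 1): punch at orig (0,11); cuts so far [(0, 10), (0, 11)]; region rows[0,1) x cols[10,12) = 1x2
Unfold 1 (reflect across v@10): 4 holes -> [(0, 8), (0, 9), (0, 10), (0, 11)]
Unfold 2 (reflect across v@12): 8 holes -> [(0, 8), (0, 9), (0, 10), (0, 11), (0, 12), (0, 13), (0, 14), (0, 15)]
Unfold 3 (reflect across v@8): 16 holes -> [(0, 0), (0, 1), (0, 2), (0, 3), (0, 4), (0, 5), (0, 6), (0, 7), (0, 8), (0, 9), (0, 10), (0, 11), (0, 12), (0, 13), (0, 14), (0, 15)]
Unfold 4 (reflect across h@1): 32 holes -> [(0, 0), (0, 1), (0, 2), (0, 3), (0, 4), (0, 5), (0, 6), (0, 7), (0, 8), (0, 9), (0, 10), (0, 11), (0, 12), (0, 13), (0, 14), (0, 15), (1, 0), (1, 1), (1, 2), (1, 3), (1, 4), (1, 5), (1, 6), (1, 7), (1, 8), (1, 9), (1, 10), (1, 11), (1, 12), (1, 13), (1, 14), (1, 15)]
Unfold 5 (reflect across h@2): 64 holes -> [(0, 0), (0, 1), (0, 2), (0, 3), (0, 4), (0, 5), (0, 6), (0, 7), (0, 8), (0, 9), (0, 10), (0, 11), (0, 12), (0, 13), (0, 14), (0, 15), (1, 0), (1, 1), (1, 2), (1, 3), (1, 4), (1, 5), (1, 6), (1, 7), (1, 8), (1, 9), (1, 10), (1, 11), (1, 12), (1, 13), (1, 14), (1, 15), (2, 0), (2, 1), (2, 2), (2, 3), (2, 4), (2, 5), (2, 6), (2, 7), (2, 8), (2, 9), (2, 10), (2, 11), (2, 12), (2, 13), (2, 14), (2, 15), (3, 0), (3, 1), (3, 2), (3, 3), (3, 4), (3, 5), (3, 6), (3, 7), (3, 8), (3, 9), (3, 10), (3, 11), (3, 12), (3, 13), (3, 14), (3, 15)]

Answer: OOOOOOOOOOOOOOOO
OOOOOOOOOOOOOOOO
OOOOOOOOOOOOOOOO
OOOOOOOOOOOOOOOO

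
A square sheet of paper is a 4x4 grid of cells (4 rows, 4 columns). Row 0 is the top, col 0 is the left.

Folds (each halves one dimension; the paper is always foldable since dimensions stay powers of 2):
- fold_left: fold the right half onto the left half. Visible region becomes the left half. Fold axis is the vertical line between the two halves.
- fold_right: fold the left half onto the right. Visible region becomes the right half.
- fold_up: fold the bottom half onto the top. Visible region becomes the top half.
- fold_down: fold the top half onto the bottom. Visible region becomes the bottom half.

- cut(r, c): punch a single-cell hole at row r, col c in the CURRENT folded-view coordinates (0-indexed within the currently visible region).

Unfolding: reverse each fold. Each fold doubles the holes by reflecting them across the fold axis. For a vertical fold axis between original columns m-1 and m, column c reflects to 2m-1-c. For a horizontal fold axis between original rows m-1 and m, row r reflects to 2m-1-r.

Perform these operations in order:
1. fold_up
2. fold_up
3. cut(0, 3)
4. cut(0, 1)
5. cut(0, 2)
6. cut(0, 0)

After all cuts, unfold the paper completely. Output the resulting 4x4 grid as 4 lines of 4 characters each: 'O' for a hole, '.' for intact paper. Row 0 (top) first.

Answer: OOOO
OOOO
OOOO
OOOO

Derivation:
Op 1 fold_up: fold axis h@2; visible region now rows[0,2) x cols[0,4) = 2x4
Op 2 fold_up: fold axis h@1; visible region now rows[0,1) x cols[0,4) = 1x4
Op 3 cut(0, 3): punch at orig (0,3); cuts so far [(0, 3)]; region rows[0,1) x cols[0,4) = 1x4
Op 4 cut(0, 1): punch at orig (0,1); cuts so far [(0, 1), (0, 3)]; region rows[0,1) x cols[0,4) = 1x4
Op 5 cut(0, 2): punch at orig (0,2); cuts so far [(0, 1), (0, 2), (0, 3)]; region rows[0,1) x cols[0,4) = 1x4
Op 6 cut(0, 0): punch at orig (0,0); cuts so far [(0, 0), (0, 1), (0, 2), (0, 3)]; region rows[0,1) x cols[0,4) = 1x4
Unfold 1 (reflect across h@1): 8 holes -> [(0, 0), (0, 1), (0, 2), (0, 3), (1, 0), (1, 1), (1, 2), (1, 3)]
Unfold 2 (reflect across h@2): 16 holes -> [(0, 0), (0, 1), (0, 2), (0, 3), (1, 0), (1, 1), (1, 2), (1, 3), (2, 0), (2, 1), (2, 2), (2, 3), (3, 0), (3, 1), (3, 2), (3, 3)]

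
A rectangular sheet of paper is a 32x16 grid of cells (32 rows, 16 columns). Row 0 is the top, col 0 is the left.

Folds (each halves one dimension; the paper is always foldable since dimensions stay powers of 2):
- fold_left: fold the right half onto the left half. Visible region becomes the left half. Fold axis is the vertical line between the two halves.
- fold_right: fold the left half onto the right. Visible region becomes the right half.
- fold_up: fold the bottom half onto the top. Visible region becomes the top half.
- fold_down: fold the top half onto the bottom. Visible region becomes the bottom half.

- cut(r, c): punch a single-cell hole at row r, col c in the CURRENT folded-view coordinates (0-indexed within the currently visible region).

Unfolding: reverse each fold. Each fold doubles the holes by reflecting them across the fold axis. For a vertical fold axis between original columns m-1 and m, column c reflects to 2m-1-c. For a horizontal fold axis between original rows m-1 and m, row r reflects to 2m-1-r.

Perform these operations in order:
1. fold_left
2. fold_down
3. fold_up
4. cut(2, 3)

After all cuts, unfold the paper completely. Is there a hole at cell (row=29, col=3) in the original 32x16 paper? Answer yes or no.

Answer: yes

Derivation:
Op 1 fold_left: fold axis v@8; visible region now rows[0,32) x cols[0,8) = 32x8
Op 2 fold_down: fold axis h@16; visible region now rows[16,32) x cols[0,8) = 16x8
Op 3 fold_up: fold axis h@24; visible region now rows[16,24) x cols[0,8) = 8x8
Op 4 cut(2, 3): punch at orig (18,3); cuts so far [(18, 3)]; region rows[16,24) x cols[0,8) = 8x8
Unfold 1 (reflect across h@24): 2 holes -> [(18, 3), (29, 3)]
Unfold 2 (reflect across h@16): 4 holes -> [(2, 3), (13, 3), (18, 3), (29, 3)]
Unfold 3 (reflect across v@8): 8 holes -> [(2, 3), (2, 12), (13, 3), (13, 12), (18, 3), (18, 12), (29, 3), (29, 12)]
Holes: [(2, 3), (2, 12), (13, 3), (13, 12), (18, 3), (18, 12), (29, 3), (29, 12)]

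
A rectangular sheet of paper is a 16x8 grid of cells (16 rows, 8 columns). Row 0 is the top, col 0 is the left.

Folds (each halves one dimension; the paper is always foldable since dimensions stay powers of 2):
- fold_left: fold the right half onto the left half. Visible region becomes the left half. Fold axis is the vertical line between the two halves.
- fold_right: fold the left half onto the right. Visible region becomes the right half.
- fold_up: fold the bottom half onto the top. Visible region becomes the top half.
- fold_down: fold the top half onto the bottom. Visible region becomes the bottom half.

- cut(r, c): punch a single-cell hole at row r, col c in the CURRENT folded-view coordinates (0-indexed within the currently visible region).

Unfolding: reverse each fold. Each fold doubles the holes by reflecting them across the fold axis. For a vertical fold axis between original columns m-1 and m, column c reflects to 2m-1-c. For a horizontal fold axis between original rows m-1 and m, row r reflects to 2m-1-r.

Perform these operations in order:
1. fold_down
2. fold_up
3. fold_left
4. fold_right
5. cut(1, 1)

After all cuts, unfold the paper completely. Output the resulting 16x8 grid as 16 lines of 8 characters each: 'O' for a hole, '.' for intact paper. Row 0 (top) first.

Answer: ........
O..OO..O
........
........
........
........
O..OO..O
........
........
O..OO..O
........
........
........
........
O..OO..O
........

Derivation:
Op 1 fold_down: fold axis h@8; visible region now rows[8,16) x cols[0,8) = 8x8
Op 2 fold_up: fold axis h@12; visible region now rows[8,12) x cols[0,8) = 4x8
Op 3 fold_left: fold axis v@4; visible region now rows[8,12) x cols[0,4) = 4x4
Op 4 fold_right: fold axis v@2; visible region now rows[8,12) x cols[2,4) = 4x2
Op 5 cut(1, 1): punch at orig (9,3); cuts so far [(9, 3)]; region rows[8,12) x cols[2,4) = 4x2
Unfold 1 (reflect across v@2): 2 holes -> [(9, 0), (9, 3)]
Unfold 2 (reflect across v@4): 4 holes -> [(9, 0), (9, 3), (9, 4), (9, 7)]
Unfold 3 (reflect across h@12): 8 holes -> [(9, 0), (9, 3), (9, 4), (9, 7), (14, 0), (14, 3), (14, 4), (14, 7)]
Unfold 4 (reflect across h@8): 16 holes -> [(1, 0), (1, 3), (1, 4), (1, 7), (6, 0), (6, 3), (6, 4), (6, 7), (9, 0), (9, 3), (9, 4), (9, 7), (14, 0), (14, 3), (14, 4), (14, 7)]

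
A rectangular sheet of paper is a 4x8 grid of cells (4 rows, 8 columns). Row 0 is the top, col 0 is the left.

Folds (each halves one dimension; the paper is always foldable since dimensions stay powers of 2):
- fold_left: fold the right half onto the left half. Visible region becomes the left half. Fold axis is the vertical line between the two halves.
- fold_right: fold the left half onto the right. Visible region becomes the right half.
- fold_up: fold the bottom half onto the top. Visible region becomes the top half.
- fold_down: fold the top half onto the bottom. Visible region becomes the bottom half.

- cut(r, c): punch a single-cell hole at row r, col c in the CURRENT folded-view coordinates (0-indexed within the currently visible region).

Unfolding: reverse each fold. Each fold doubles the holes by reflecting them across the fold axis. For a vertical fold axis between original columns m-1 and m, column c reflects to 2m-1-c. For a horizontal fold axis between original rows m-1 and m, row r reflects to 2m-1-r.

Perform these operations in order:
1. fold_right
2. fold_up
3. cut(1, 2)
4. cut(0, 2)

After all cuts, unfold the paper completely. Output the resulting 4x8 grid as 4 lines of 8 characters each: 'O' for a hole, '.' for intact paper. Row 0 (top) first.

Op 1 fold_right: fold axis v@4; visible region now rows[0,4) x cols[4,8) = 4x4
Op 2 fold_up: fold axis h@2; visible region now rows[0,2) x cols[4,8) = 2x4
Op 3 cut(1, 2): punch at orig (1,6); cuts so far [(1, 6)]; region rows[0,2) x cols[4,8) = 2x4
Op 4 cut(0, 2): punch at orig (0,6); cuts so far [(0, 6), (1, 6)]; region rows[0,2) x cols[4,8) = 2x4
Unfold 1 (reflect across h@2): 4 holes -> [(0, 6), (1, 6), (2, 6), (3, 6)]
Unfold 2 (reflect across v@4): 8 holes -> [(0, 1), (0, 6), (1, 1), (1, 6), (2, 1), (2, 6), (3, 1), (3, 6)]

Answer: .O....O.
.O....O.
.O....O.
.O....O.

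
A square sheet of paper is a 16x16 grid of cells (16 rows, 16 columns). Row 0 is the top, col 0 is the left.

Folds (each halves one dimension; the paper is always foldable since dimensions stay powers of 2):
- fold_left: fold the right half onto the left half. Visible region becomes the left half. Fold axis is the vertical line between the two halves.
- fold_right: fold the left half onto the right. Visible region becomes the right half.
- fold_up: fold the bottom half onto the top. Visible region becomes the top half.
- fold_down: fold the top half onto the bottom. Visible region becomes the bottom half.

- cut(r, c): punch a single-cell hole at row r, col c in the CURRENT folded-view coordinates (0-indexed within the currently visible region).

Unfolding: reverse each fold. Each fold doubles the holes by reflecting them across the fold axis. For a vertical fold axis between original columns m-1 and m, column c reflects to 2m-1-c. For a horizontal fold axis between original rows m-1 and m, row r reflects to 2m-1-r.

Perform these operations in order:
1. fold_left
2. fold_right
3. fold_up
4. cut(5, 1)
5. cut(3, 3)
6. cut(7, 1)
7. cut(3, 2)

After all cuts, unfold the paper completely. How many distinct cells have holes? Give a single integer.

Answer: 32

Derivation:
Op 1 fold_left: fold axis v@8; visible region now rows[0,16) x cols[0,8) = 16x8
Op 2 fold_right: fold axis v@4; visible region now rows[0,16) x cols[4,8) = 16x4
Op 3 fold_up: fold axis h@8; visible region now rows[0,8) x cols[4,8) = 8x4
Op 4 cut(5, 1): punch at orig (5,5); cuts so far [(5, 5)]; region rows[0,8) x cols[4,8) = 8x4
Op 5 cut(3, 3): punch at orig (3,7); cuts so far [(3, 7), (5, 5)]; region rows[0,8) x cols[4,8) = 8x4
Op 6 cut(7, 1): punch at orig (7,5); cuts so far [(3, 7), (5, 5), (7, 5)]; region rows[0,8) x cols[4,8) = 8x4
Op 7 cut(3, 2): punch at orig (3,6); cuts so far [(3, 6), (3, 7), (5, 5), (7, 5)]; region rows[0,8) x cols[4,8) = 8x4
Unfold 1 (reflect across h@8): 8 holes -> [(3, 6), (3, 7), (5, 5), (7, 5), (8, 5), (10, 5), (12, 6), (12, 7)]
Unfold 2 (reflect across v@4): 16 holes -> [(3, 0), (3, 1), (3, 6), (3, 7), (5, 2), (5, 5), (7, 2), (7, 5), (8, 2), (8, 5), (10, 2), (10, 5), (12, 0), (12, 1), (12, 6), (12, 7)]
Unfold 3 (reflect across v@8): 32 holes -> [(3, 0), (3, 1), (3, 6), (3, 7), (3, 8), (3, 9), (3, 14), (3, 15), (5, 2), (5, 5), (5, 10), (5, 13), (7, 2), (7, 5), (7, 10), (7, 13), (8, 2), (8, 5), (8, 10), (8, 13), (10, 2), (10, 5), (10, 10), (10, 13), (12, 0), (12, 1), (12, 6), (12, 7), (12, 8), (12, 9), (12, 14), (12, 15)]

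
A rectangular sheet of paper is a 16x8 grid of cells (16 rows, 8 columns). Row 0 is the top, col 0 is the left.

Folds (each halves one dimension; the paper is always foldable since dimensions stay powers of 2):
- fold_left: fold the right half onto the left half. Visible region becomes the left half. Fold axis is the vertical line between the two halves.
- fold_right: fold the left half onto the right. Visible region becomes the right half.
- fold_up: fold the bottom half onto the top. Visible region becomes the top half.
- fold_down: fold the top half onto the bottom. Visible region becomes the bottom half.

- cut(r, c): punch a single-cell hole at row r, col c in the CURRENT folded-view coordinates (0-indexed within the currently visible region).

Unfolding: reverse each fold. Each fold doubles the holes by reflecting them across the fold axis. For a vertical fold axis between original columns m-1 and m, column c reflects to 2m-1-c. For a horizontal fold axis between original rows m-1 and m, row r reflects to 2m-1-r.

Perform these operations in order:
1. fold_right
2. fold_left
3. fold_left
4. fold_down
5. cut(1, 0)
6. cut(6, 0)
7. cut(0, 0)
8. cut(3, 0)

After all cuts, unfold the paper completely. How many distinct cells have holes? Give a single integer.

Answer: 64

Derivation:
Op 1 fold_right: fold axis v@4; visible region now rows[0,16) x cols[4,8) = 16x4
Op 2 fold_left: fold axis v@6; visible region now rows[0,16) x cols[4,6) = 16x2
Op 3 fold_left: fold axis v@5; visible region now rows[0,16) x cols[4,5) = 16x1
Op 4 fold_down: fold axis h@8; visible region now rows[8,16) x cols[4,5) = 8x1
Op 5 cut(1, 0): punch at orig (9,4); cuts so far [(9, 4)]; region rows[8,16) x cols[4,5) = 8x1
Op 6 cut(6, 0): punch at orig (14,4); cuts so far [(9, 4), (14, 4)]; region rows[8,16) x cols[4,5) = 8x1
Op 7 cut(0, 0): punch at orig (8,4); cuts so far [(8, 4), (9, 4), (14, 4)]; region rows[8,16) x cols[4,5) = 8x1
Op 8 cut(3, 0): punch at orig (11,4); cuts so far [(8, 4), (9, 4), (11, 4), (14, 4)]; region rows[8,16) x cols[4,5) = 8x1
Unfold 1 (reflect across h@8): 8 holes -> [(1, 4), (4, 4), (6, 4), (7, 4), (8, 4), (9, 4), (11, 4), (14, 4)]
Unfold 2 (reflect across v@5): 16 holes -> [(1, 4), (1, 5), (4, 4), (4, 5), (6, 4), (6, 5), (7, 4), (7, 5), (8, 4), (8, 5), (9, 4), (9, 5), (11, 4), (11, 5), (14, 4), (14, 5)]
Unfold 3 (reflect across v@6): 32 holes -> [(1, 4), (1, 5), (1, 6), (1, 7), (4, 4), (4, 5), (4, 6), (4, 7), (6, 4), (6, 5), (6, 6), (6, 7), (7, 4), (7, 5), (7, 6), (7, 7), (8, 4), (8, 5), (8, 6), (8, 7), (9, 4), (9, 5), (9, 6), (9, 7), (11, 4), (11, 5), (11, 6), (11, 7), (14, 4), (14, 5), (14, 6), (14, 7)]
Unfold 4 (reflect across v@4): 64 holes -> [(1, 0), (1, 1), (1, 2), (1, 3), (1, 4), (1, 5), (1, 6), (1, 7), (4, 0), (4, 1), (4, 2), (4, 3), (4, 4), (4, 5), (4, 6), (4, 7), (6, 0), (6, 1), (6, 2), (6, 3), (6, 4), (6, 5), (6, 6), (6, 7), (7, 0), (7, 1), (7, 2), (7, 3), (7, 4), (7, 5), (7, 6), (7, 7), (8, 0), (8, 1), (8, 2), (8, 3), (8, 4), (8, 5), (8, 6), (8, 7), (9, 0), (9, 1), (9, 2), (9, 3), (9, 4), (9, 5), (9, 6), (9, 7), (11, 0), (11, 1), (11, 2), (11, 3), (11, 4), (11, 5), (11, 6), (11, 7), (14, 0), (14, 1), (14, 2), (14, 3), (14, 4), (14, 5), (14, 6), (14, 7)]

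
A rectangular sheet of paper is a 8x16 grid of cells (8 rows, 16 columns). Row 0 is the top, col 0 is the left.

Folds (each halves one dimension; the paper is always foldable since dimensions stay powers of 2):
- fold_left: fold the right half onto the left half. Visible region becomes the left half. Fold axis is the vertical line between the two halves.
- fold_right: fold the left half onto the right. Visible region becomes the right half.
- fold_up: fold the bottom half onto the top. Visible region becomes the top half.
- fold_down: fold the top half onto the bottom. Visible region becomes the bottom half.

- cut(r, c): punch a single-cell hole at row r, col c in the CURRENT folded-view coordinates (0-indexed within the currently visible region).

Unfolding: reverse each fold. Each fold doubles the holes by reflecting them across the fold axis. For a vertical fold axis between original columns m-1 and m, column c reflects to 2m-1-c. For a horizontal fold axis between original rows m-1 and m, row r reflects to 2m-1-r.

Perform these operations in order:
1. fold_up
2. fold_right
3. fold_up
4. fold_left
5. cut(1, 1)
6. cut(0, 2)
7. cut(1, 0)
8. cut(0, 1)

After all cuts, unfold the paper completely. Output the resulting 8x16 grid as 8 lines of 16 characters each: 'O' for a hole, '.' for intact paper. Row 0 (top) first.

Op 1 fold_up: fold axis h@4; visible region now rows[0,4) x cols[0,16) = 4x16
Op 2 fold_right: fold axis v@8; visible region now rows[0,4) x cols[8,16) = 4x8
Op 3 fold_up: fold axis h@2; visible region now rows[0,2) x cols[8,16) = 2x8
Op 4 fold_left: fold axis v@12; visible region now rows[0,2) x cols[8,12) = 2x4
Op 5 cut(1, 1): punch at orig (1,9); cuts so far [(1, 9)]; region rows[0,2) x cols[8,12) = 2x4
Op 6 cut(0, 2): punch at orig (0,10); cuts so far [(0, 10), (1, 9)]; region rows[0,2) x cols[8,12) = 2x4
Op 7 cut(1, 0): punch at orig (1,8); cuts so far [(0, 10), (1, 8), (1, 9)]; region rows[0,2) x cols[8,12) = 2x4
Op 8 cut(0, 1): punch at orig (0,9); cuts so far [(0, 9), (0, 10), (1, 8), (1, 9)]; region rows[0,2) x cols[8,12) = 2x4
Unfold 1 (reflect across v@12): 8 holes -> [(0, 9), (0, 10), (0, 13), (0, 14), (1, 8), (1, 9), (1, 14), (1, 15)]
Unfold 2 (reflect across h@2): 16 holes -> [(0, 9), (0, 10), (0, 13), (0, 14), (1, 8), (1, 9), (1, 14), (1, 15), (2, 8), (2, 9), (2, 14), (2, 15), (3, 9), (3, 10), (3, 13), (3, 14)]
Unfold 3 (reflect across v@8): 32 holes -> [(0, 1), (0, 2), (0, 5), (0, 6), (0, 9), (0, 10), (0, 13), (0, 14), (1, 0), (1, 1), (1, 6), (1, 7), (1, 8), (1, 9), (1, 14), (1, 15), (2, 0), (2, 1), (2, 6), (2, 7), (2, 8), (2, 9), (2, 14), (2, 15), (3, 1), (3, 2), (3, 5), (3, 6), (3, 9), (3, 10), (3, 13), (3, 14)]
Unfold 4 (reflect across h@4): 64 holes -> [(0, 1), (0, 2), (0, 5), (0, 6), (0, 9), (0, 10), (0, 13), (0, 14), (1, 0), (1, 1), (1, 6), (1, 7), (1, 8), (1, 9), (1, 14), (1, 15), (2, 0), (2, 1), (2, 6), (2, 7), (2, 8), (2, 9), (2, 14), (2, 15), (3, 1), (3, 2), (3, 5), (3, 6), (3, 9), (3, 10), (3, 13), (3, 14), (4, 1), (4, 2), (4, 5), (4, 6), (4, 9), (4, 10), (4, 13), (4, 14), (5, 0), (5, 1), (5, 6), (5, 7), (5, 8), (5, 9), (5, 14), (5, 15), (6, 0), (6, 1), (6, 6), (6, 7), (6, 8), (6, 9), (6, 14), (6, 15), (7, 1), (7, 2), (7, 5), (7, 6), (7, 9), (7, 10), (7, 13), (7, 14)]

Answer: .OO..OO..OO..OO.
OO....OOOO....OO
OO....OOOO....OO
.OO..OO..OO..OO.
.OO..OO..OO..OO.
OO....OOOO....OO
OO....OOOO....OO
.OO..OO..OO..OO.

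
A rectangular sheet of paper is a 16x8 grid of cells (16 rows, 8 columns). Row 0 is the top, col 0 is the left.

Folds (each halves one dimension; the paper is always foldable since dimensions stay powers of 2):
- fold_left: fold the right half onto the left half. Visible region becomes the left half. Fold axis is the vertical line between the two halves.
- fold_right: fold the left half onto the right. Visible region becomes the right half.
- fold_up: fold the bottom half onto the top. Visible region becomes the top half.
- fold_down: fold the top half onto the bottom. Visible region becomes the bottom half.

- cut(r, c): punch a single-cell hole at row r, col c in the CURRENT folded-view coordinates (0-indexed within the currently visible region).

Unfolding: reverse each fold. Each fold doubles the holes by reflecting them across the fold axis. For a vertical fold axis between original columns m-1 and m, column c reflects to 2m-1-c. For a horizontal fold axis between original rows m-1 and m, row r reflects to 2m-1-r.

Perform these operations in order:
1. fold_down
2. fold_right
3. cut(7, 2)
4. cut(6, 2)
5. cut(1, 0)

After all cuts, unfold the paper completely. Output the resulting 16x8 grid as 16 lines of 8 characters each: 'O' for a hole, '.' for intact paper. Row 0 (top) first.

Answer: .O....O.
.O....O.
........
........
........
........
...OO...
........
........
...OO...
........
........
........
........
.O....O.
.O....O.

Derivation:
Op 1 fold_down: fold axis h@8; visible region now rows[8,16) x cols[0,8) = 8x8
Op 2 fold_right: fold axis v@4; visible region now rows[8,16) x cols[4,8) = 8x4
Op 3 cut(7, 2): punch at orig (15,6); cuts so far [(15, 6)]; region rows[8,16) x cols[4,8) = 8x4
Op 4 cut(6, 2): punch at orig (14,6); cuts so far [(14, 6), (15, 6)]; region rows[8,16) x cols[4,8) = 8x4
Op 5 cut(1, 0): punch at orig (9,4); cuts so far [(9, 4), (14, 6), (15, 6)]; region rows[8,16) x cols[4,8) = 8x4
Unfold 1 (reflect across v@4): 6 holes -> [(9, 3), (9, 4), (14, 1), (14, 6), (15, 1), (15, 6)]
Unfold 2 (reflect across h@8): 12 holes -> [(0, 1), (0, 6), (1, 1), (1, 6), (6, 3), (6, 4), (9, 3), (9, 4), (14, 1), (14, 6), (15, 1), (15, 6)]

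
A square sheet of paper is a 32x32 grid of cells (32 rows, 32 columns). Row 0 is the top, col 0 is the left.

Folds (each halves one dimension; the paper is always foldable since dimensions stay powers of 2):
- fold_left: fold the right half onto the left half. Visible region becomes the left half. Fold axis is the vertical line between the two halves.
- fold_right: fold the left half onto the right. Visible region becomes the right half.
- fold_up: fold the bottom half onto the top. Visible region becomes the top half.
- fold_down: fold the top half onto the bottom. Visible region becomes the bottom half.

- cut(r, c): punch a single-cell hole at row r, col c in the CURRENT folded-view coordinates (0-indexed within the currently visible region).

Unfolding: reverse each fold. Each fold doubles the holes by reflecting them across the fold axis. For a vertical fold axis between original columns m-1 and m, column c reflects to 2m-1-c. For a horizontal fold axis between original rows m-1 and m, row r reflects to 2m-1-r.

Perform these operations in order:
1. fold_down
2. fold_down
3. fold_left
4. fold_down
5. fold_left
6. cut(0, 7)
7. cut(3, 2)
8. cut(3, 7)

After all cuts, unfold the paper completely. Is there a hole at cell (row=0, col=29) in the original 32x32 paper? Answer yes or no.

Op 1 fold_down: fold axis h@16; visible region now rows[16,32) x cols[0,32) = 16x32
Op 2 fold_down: fold axis h@24; visible region now rows[24,32) x cols[0,32) = 8x32
Op 3 fold_left: fold axis v@16; visible region now rows[24,32) x cols[0,16) = 8x16
Op 4 fold_down: fold axis h@28; visible region now rows[28,32) x cols[0,16) = 4x16
Op 5 fold_left: fold axis v@8; visible region now rows[28,32) x cols[0,8) = 4x8
Op 6 cut(0, 7): punch at orig (28,7); cuts so far [(28, 7)]; region rows[28,32) x cols[0,8) = 4x8
Op 7 cut(3, 2): punch at orig (31,2); cuts so far [(28, 7), (31, 2)]; region rows[28,32) x cols[0,8) = 4x8
Op 8 cut(3, 7): punch at orig (31,7); cuts so far [(28, 7), (31, 2), (31, 7)]; region rows[28,32) x cols[0,8) = 4x8
Unfold 1 (reflect across v@8): 6 holes -> [(28, 7), (28, 8), (31, 2), (31, 7), (31, 8), (31, 13)]
Unfold 2 (reflect across h@28): 12 holes -> [(24, 2), (24, 7), (24, 8), (24, 13), (27, 7), (27, 8), (28, 7), (28, 8), (31, 2), (31, 7), (31, 8), (31, 13)]
Unfold 3 (reflect across v@16): 24 holes -> [(24, 2), (24, 7), (24, 8), (24, 13), (24, 18), (24, 23), (24, 24), (24, 29), (27, 7), (27, 8), (27, 23), (27, 24), (28, 7), (28, 8), (28, 23), (28, 24), (31, 2), (31, 7), (31, 8), (31, 13), (31, 18), (31, 23), (31, 24), (31, 29)]
Unfold 4 (reflect across h@24): 48 holes -> [(16, 2), (16, 7), (16, 8), (16, 13), (16, 18), (16, 23), (16, 24), (16, 29), (19, 7), (19, 8), (19, 23), (19, 24), (20, 7), (20, 8), (20, 23), (20, 24), (23, 2), (23, 7), (23, 8), (23, 13), (23, 18), (23, 23), (23, 24), (23, 29), (24, 2), (24, 7), (24, 8), (24, 13), (24, 18), (24, 23), (24, 24), (24, 29), (27, 7), (27, 8), (27, 23), (27, 24), (28, 7), (28, 8), (28, 23), (28, 24), (31, 2), (31, 7), (31, 8), (31, 13), (31, 18), (31, 23), (31, 24), (31, 29)]
Unfold 5 (reflect across h@16): 96 holes -> [(0, 2), (0, 7), (0, 8), (0, 13), (0, 18), (0, 23), (0, 24), (0, 29), (3, 7), (3, 8), (3, 23), (3, 24), (4, 7), (4, 8), (4, 23), (4, 24), (7, 2), (7, 7), (7, 8), (7, 13), (7, 18), (7, 23), (7, 24), (7, 29), (8, 2), (8, 7), (8, 8), (8, 13), (8, 18), (8, 23), (8, 24), (8, 29), (11, 7), (11, 8), (11, 23), (11, 24), (12, 7), (12, 8), (12, 23), (12, 24), (15, 2), (15, 7), (15, 8), (15, 13), (15, 18), (15, 23), (15, 24), (15, 29), (16, 2), (16, 7), (16, 8), (16, 13), (16, 18), (16, 23), (16, 24), (16, 29), (19, 7), (19, 8), (19, 23), (19, 24), (20, 7), (20, 8), (20, 23), (20, 24), (23, 2), (23, 7), (23, 8), (23, 13), (23, 18), (23, 23), (23, 24), (23, 29), (24, 2), (24, 7), (24, 8), (24, 13), (24, 18), (24, 23), (24, 24), (24, 29), (27, 7), (27, 8), (27, 23), (27, 24), (28, 7), (28, 8), (28, 23), (28, 24), (31, 2), (31, 7), (31, 8), (31, 13), (31, 18), (31, 23), (31, 24), (31, 29)]
Holes: [(0, 2), (0, 7), (0, 8), (0, 13), (0, 18), (0, 23), (0, 24), (0, 29), (3, 7), (3, 8), (3, 23), (3, 24), (4, 7), (4, 8), (4, 23), (4, 24), (7, 2), (7, 7), (7, 8), (7, 13), (7, 18), (7, 23), (7, 24), (7, 29), (8, 2), (8, 7), (8, 8), (8, 13), (8, 18), (8, 23), (8, 24), (8, 29), (11, 7), (11, 8), (11, 23), (11, 24), (12, 7), (12, 8), (12, 23), (12, 24), (15, 2), (15, 7), (15, 8), (15, 13), (15, 18), (15, 23), (15, 24), (15, 29), (16, 2), (16, 7), (16, 8), (16, 13), (16, 18), (16, 23), (16, 24), (16, 29), (19, 7), (19, 8), (19, 23), (19, 24), (20, 7), (20, 8), (20, 23), (20, 24), (23, 2), (23, 7), (23, 8), (23, 13), (23, 18), (23, 23), (23, 24), (23, 29), (24, 2), (24, 7), (24, 8), (24, 13), (24, 18), (24, 23), (24, 24), (24, 29), (27, 7), (27, 8), (27, 23), (27, 24), (28, 7), (28, 8), (28, 23), (28, 24), (31, 2), (31, 7), (31, 8), (31, 13), (31, 18), (31, 23), (31, 24), (31, 29)]

Answer: yes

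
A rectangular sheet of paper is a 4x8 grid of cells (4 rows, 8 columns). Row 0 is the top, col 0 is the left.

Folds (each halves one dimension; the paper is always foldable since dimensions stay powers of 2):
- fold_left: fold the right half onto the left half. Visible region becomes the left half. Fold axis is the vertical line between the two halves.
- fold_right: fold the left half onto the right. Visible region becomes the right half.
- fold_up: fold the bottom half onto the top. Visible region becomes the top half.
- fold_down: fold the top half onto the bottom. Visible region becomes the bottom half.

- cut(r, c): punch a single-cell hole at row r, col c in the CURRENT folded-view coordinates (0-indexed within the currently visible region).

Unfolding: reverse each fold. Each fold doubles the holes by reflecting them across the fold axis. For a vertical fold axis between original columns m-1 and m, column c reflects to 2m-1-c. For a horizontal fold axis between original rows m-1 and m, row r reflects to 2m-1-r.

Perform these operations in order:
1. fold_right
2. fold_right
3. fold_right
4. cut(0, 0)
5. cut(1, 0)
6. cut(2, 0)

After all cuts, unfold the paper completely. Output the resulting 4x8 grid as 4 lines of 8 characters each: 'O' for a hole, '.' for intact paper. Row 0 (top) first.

Op 1 fold_right: fold axis v@4; visible region now rows[0,4) x cols[4,8) = 4x4
Op 2 fold_right: fold axis v@6; visible region now rows[0,4) x cols[6,8) = 4x2
Op 3 fold_right: fold axis v@7; visible region now rows[0,4) x cols[7,8) = 4x1
Op 4 cut(0, 0): punch at orig (0,7); cuts so far [(0, 7)]; region rows[0,4) x cols[7,8) = 4x1
Op 5 cut(1, 0): punch at orig (1,7); cuts so far [(0, 7), (1, 7)]; region rows[0,4) x cols[7,8) = 4x1
Op 6 cut(2, 0): punch at orig (2,7); cuts so far [(0, 7), (1, 7), (2, 7)]; region rows[0,4) x cols[7,8) = 4x1
Unfold 1 (reflect across v@7): 6 holes -> [(0, 6), (0, 7), (1, 6), (1, 7), (2, 6), (2, 7)]
Unfold 2 (reflect across v@6): 12 holes -> [(0, 4), (0, 5), (0, 6), (0, 7), (1, 4), (1, 5), (1, 6), (1, 7), (2, 4), (2, 5), (2, 6), (2, 7)]
Unfold 3 (reflect across v@4): 24 holes -> [(0, 0), (0, 1), (0, 2), (0, 3), (0, 4), (0, 5), (0, 6), (0, 7), (1, 0), (1, 1), (1, 2), (1, 3), (1, 4), (1, 5), (1, 6), (1, 7), (2, 0), (2, 1), (2, 2), (2, 3), (2, 4), (2, 5), (2, 6), (2, 7)]

Answer: OOOOOOOO
OOOOOOOO
OOOOOOOO
........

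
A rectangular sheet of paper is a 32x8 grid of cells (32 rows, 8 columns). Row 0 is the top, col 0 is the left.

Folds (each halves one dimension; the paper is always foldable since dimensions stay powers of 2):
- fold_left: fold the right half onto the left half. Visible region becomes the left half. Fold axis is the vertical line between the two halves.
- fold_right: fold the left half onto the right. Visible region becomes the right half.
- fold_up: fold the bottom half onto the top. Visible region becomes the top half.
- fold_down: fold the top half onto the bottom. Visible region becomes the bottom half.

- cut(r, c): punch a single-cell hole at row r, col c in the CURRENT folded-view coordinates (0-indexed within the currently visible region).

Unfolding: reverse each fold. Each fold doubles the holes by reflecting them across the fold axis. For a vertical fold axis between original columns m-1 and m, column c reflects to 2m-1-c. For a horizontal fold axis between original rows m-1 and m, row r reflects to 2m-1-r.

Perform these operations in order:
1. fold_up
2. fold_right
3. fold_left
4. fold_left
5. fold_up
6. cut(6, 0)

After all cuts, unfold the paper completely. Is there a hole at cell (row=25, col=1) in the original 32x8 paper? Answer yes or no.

Answer: yes

Derivation:
Op 1 fold_up: fold axis h@16; visible region now rows[0,16) x cols[0,8) = 16x8
Op 2 fold_right: fold axis v@4; visible region now rows[0,16) x cols[4,8) = 16x4
Op 3 fold_left: fold axis v@6; visible region now rows[0,16) x cols[4,6) = 16x2
Op 4 fold_left: fold axis v@5; visible region now rows[0,16) x cols[4,5) = 16x1
Op 5 fold_up: fold axis h@8; visible region now rows[0,8) x cols[4,5) = 8x1
Op 6 cut(6, 0): punch at orig (6,4); cuts so far [(6, 4)]; region rows[0,8) x cols[4,5) = 8x1
Unfold 1 (reflect across h@8): 2 holes -> [(6, 4), (9, 4)]
Unfold 2 (reflect across v@5): 4 holes -> [(6, 4), (6, 5), (9, 4), (9, 5)]
Unfold 3 (reflect across v@6): 8 holes -> [(6, 4), (6, 5), (6, 6), (6, 7), (9, 4), (9, 5), (9, 6), (9, 7)]
Unfold 4 (reflect across v@4): 16 holes -> [(6, 0), (6, 1), (6, 2), (6, 3), (6, 4), (6, 5), (6, 6), (6, 7), (9, 0), (9, 1), (9, 2), (9, 3), (9, 4), (9, 5), (9, 6), (9, 7)]
Unfold 5 (reflect across h@16): 32 holes -> [(6, 0), (6, 1), (6, 2), (6, 3), (6, 4), (6, 5), (6, 6), (6, 7), (9, 0), (9, 1), (9, 2), (9, 3), (9, 4), (9, 5), (9, 6), (9, 7), (22, 0), (22, 1), (22, 2), (22, 3), (22, 4), (22, 5), (22, 6), (22, 7), (25, 0), (25, 1), (25, 2), (25, 3), (25, 4), (25, 5), (25, 6), (25, 7)]
Holes: [(6, 0), (6, 1), (6, 2), (6, 3), (6, 4), (6, 5), (6, 6), (6, 7), (9, 0), (9, 1), (9, 2), (9, 3), (9, 4), (9, 5), (9, 6), (9, 7), (22, 0), (22, 1), (22, 2), (22, 3), (22, 4), (22, 5), (22, 6), (22, 7), (25, 0), (25, 1), (25, 2), (25, 3), (25, 4), (25, 5), (25, 6), (25, 7)]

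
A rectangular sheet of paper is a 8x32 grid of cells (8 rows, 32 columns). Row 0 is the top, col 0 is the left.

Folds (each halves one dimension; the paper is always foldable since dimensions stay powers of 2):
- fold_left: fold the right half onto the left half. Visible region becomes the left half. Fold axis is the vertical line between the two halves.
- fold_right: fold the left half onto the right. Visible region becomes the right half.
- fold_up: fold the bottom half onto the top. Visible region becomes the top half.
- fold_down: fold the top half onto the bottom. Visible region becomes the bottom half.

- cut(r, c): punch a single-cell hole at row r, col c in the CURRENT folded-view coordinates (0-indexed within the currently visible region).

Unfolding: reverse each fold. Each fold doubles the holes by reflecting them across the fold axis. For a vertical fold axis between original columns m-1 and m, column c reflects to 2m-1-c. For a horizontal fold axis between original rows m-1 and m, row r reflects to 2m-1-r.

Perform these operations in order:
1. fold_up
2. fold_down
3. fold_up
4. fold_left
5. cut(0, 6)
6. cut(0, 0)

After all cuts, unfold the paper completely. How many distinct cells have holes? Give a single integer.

Op 1 fold_up: fold axis h@4; visible region now rows[0,4) x cols[0,32) = 4x32
Op 2 fold_down: fold axis h@2; visible region now rows[2,4) x cols[0,32) = 2x32
Op 3 fold_up: fold axis h@3; visible region now rows[2,3) x cols[0,32) = 1x32
Op 4 fold_left: fold axis v@16; visible region now rows[2,3) x cols[0,16) = 1x16
Op 5 cut(0, 6): punch at orig (2,6); cuts so far [(2, 6)]; region rows[2,3) x cols[0,16) = 1x16
Op 6 cut(0, 0): punch at orig (2,0); cuts so far [(2, 0), (2, 6)]; region rows[2,3) x cols[0,16) = 1x16
Unfold 1 (reflect across v@16): 4 holes -> [(2, 0), (2, 6), (2, 25), (2, 31)]
Unfold 2 (reflect across h@3): 8 holes -> [(2, 0), (2, 6), (2, 25), (2, 31), (3, 0), (3, 6), (3, 25), (3, 31)]
Unfold 3 (reflect across h@2): 16 holes -> [(0, 0), (0, 6), (0, 25), (0, 31), (1, 0), (1, 6), (1, 25), (1, 31), (2, 0), (2, 6), (2, 25), (2, 31), (3, 0), (3, 6), (3, 25), (3, 31)]
Unfold 4 (reflect across h@4): 32 holes -> [(0, 0), (0, 6), (0, 25), (0, 31), (1, 0), (1, 6), (1, 25), (1, 31), (2, 0), (2, 6), (2, 25), (2, 31), (3, 0), (3, 6), (3, 25), (3, 31), (4, 0), (4, 6), (4, 25), (4, 31), (5, 0), (5, 6), (5, 25), (5, 31), (6, 0), (6, 6), (6, 25), (6, 31), (7, 0), (7, 6), (7, 25), (7, 31)]

Answer: 32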